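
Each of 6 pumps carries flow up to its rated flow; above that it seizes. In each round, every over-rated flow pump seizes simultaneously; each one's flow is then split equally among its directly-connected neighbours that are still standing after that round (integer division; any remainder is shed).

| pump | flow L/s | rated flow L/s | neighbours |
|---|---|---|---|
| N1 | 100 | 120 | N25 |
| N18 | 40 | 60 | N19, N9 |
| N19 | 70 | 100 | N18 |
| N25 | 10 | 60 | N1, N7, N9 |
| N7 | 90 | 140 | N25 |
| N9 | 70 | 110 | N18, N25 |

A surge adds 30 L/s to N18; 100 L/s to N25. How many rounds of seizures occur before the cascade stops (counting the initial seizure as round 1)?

2

Round 1 — N18 at 70 > 60; N25 at 110 > 60. N18, N25 seize.
  N18 sheds 70 L/s to N19, N9: 35 each.
    N19: 70+35 = 105 > 100
    N9: 70+35 = 105 ≤ 110
  N25 sheds 110 L/s to N1, N7, N9: 36 each (2 lost).
    N1: 100+36 = 136 > 120
    N7: 90+36 = 126 ≤ 140
    N9: 105+36 = 141 > 110
Round 2 — N1, N19, N9 seize.
  N1 sheds 136 L/s: no online neighbours, lost.
  N19 sheds 105 L/s: no online neighbours, lost.
  N9 sheds 141 L/s: no online neighbours, lost.
No further seizures.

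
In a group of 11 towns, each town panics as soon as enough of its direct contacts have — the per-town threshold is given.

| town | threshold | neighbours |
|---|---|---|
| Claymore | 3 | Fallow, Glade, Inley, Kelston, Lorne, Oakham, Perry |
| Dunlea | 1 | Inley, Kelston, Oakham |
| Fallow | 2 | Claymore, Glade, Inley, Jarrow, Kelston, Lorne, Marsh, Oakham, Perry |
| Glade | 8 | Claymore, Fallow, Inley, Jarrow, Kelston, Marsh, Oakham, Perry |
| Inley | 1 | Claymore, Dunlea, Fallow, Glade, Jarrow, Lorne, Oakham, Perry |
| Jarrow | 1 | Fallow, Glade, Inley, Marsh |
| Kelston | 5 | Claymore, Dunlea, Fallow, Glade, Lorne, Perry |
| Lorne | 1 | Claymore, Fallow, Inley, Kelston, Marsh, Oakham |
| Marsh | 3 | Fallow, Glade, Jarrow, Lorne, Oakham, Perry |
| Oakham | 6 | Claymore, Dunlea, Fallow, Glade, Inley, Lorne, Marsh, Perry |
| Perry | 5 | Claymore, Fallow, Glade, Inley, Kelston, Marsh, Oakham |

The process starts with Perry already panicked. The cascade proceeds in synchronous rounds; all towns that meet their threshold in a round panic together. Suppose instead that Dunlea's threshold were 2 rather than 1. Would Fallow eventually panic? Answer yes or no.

yes

With Dunlea's threshold at 2:
Round 1 — Perry panics (initial).
Round 2 — checking thresholds:
  Claymore: 1 of 7 neighbours < 3, not yet.
  Fallow: 1 of 9 neighbours < 2, not yet.
  Glade: 1 of 8 neighbours < 8, not yet.
  Inley: 1 of 8 neighbours ≥ 1, panics.
  Kelston: 1 of 6 neighbours < 5, not yet.
  Marsh: 1 of 6 neighbours < 3, not yet.
  Oakham: 1 of 8 neighbours < 6, not yet.
Round 3 — checking thresholds:
  Claymore: 2 of 7 neighbours < 3, not yet.
  Dunlea: 1 of 3 neighbours < 2, not yet.
  Fallow: 2 of 9 neighbours ≥ 2, panics.
  Glade: 2 of 8 neighbours < 8, not yet.
  Jarrow: 1 of 4 neighbours ≥ 1, panics.
  Kelston: 1 of 6 neighbours < 5, not yet.
  Lorne: 1 of 6 neighbours ≥ 1, panics.
  Marsh: 1 of 6 neighbours < 3, not yet.
  Oakham: 2 of 8 neighbours < 6, not yet.
Round 4 — checking thresholds:
  Claymore: 4 of 7 neighbours ≥ 3, panics.
  Dunlea: 1 of 3 neighbours < 2, not yet.
  Glade: 4 of 8 neighbours < 8, not yet.
  Kelston: 3 of 6 neighbours < 5, not yet.
  Marsh: 4 of 6 neighbours ≥ 3, panics.
  Oakham: 4 of 8 neighbours < 6, not yet.
Round 5 — checking thresholds:
  Dunlea: 1 of 3 neighbours < 2, not yet.
  Glade: 6 of 8 neighbours < 8, not yet.
  Kelston: 4 of 6 neighbours < 5, not yet.
  Oakham: 6 of 8 neighbours ≥ 6, panics.
Round 6 — checking thresholds:
  Dunlea: 2 of 3 neighbours ≥ 2, panics.
  Glade: 7 of 8 neighbours < 8, not yet.
  Kelston: 4 of 6 neighbours < 5, not yet.
Round 7 — checking thresholds:
  Glade: 7 of 8 neighbours < 8, not yet.
  Kelston: 5 of 6 neighbours ≥ 5, panics.
Round 8 — checking thresholds:
  Glade: 8 of 8 neighbours ≥ 8, panics.
Round 9 — no new panics; cascade stops.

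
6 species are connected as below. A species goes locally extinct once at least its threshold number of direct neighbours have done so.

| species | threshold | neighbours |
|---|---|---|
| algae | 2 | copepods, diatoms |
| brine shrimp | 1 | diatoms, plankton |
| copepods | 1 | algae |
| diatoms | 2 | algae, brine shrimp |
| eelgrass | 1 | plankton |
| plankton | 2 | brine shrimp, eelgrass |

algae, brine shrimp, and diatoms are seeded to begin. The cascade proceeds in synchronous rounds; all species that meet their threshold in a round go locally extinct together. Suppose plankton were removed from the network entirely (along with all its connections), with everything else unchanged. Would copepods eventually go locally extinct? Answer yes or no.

yes

With plankton removed:
Round 1 — algae, brine shrimp, diatoms go locally extinct (initial).
Round 2 — checking thresholds:
  copepods: 1 of 1 neighbours ≥ 1, goes locally extinct.
Round 3 — no new extinctions; cascade stops.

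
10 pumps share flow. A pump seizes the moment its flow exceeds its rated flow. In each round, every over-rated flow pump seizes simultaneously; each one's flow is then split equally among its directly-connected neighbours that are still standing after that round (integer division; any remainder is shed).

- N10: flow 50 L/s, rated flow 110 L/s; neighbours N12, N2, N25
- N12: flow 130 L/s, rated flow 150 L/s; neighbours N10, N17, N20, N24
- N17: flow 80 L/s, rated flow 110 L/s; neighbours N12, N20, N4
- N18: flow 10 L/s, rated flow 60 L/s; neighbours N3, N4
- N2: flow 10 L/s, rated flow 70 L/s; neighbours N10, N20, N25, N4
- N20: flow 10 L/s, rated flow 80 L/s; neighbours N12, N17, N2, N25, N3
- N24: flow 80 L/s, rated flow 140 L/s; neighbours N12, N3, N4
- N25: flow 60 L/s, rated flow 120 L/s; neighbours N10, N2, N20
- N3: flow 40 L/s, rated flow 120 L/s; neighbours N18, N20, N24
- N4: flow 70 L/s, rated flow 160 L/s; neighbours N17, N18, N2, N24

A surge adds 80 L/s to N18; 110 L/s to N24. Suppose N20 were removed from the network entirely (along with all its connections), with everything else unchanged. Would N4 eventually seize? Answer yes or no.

yes

With N20 removed:
Round 1 — N18 at 90 > 60; N24 at 190 > 140. N18, N24 seize.
  N18 sheds 90 L/s to N3, N4: 45 each.
    N3: 40+45 = 85 ≤ 120
    N4: 70+45 = 115 ≤ 160
  N24 sheds 190 L/s to N12, N3, N4: 63 each (1 lost).
    N12: 130+63 = 193 > 150
    N3: 85+63 = 148 > 120
    N4: 115+63 = 178 > 160
Round 2 — N12, N3, N4 seize.
  N12 sheds 193 L/s to N10, N17: 96 each (1 lost).
    N10: 50+96 = 146 > 110
    N17: 80+96 = 176 > 110
  N3 sheds 148 L/s: no online neighbours, lost.
  N4 sheds 178 L/s to N17, N2: 89 each.
    N17: 176+89 = 265 > 110
    N2: 10+89 = 99 > 70
Round 3 — N10, N17, N2 seize.
  N10 sheds 146 L/s to N25: 146 each.
    N25: 60+146 = 206 > 120
  N17 sheds 265 L/s: no online neighbours, lost.
  N2 sheds 99 L/s to N25: 99 each.
    N25: 206+99 = 305 > 120
Round 4 — N25 seizes.
  N25 sheds 305 L/s: no online neighbours, lost.
No further seizures.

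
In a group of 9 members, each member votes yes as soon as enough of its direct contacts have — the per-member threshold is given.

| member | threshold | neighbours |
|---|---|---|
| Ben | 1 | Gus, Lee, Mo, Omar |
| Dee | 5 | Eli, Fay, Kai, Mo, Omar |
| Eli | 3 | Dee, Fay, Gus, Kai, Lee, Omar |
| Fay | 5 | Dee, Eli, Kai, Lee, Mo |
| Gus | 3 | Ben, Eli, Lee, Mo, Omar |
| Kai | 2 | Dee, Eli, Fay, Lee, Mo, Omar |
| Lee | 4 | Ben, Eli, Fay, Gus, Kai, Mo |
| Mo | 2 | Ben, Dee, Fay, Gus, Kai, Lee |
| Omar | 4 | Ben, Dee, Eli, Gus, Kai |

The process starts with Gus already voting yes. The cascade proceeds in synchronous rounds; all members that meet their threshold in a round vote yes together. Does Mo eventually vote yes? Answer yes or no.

Round 1 — Gus votes yes (initial).
Round 2 — checking thresholds:
  Ben: 1 of 4 neighbours ≥ 1, votes yes.
  Eli: 1 of 6 neighbours < 3, not yet.
  Lee: 1 of 6 neighbours < 4, not yet.
  Mo: 1 of 6 neighbours < 2, not yet.
  Omar: 1 of 5 neighbours < 4, not yet.
Round 3 — checking thresholds:
  Eli: 1 of 6 neighbours < 3, not yet.
  Lee: 2 of 6 neighbours < 4, not yet.
  Mo: 2 of 6 neighbours ≥ 2, votes yes.
  Omar: 2 of 5 neighbours < 4, not yet.
Round 4 — no new yes votes; cascade stops.

yes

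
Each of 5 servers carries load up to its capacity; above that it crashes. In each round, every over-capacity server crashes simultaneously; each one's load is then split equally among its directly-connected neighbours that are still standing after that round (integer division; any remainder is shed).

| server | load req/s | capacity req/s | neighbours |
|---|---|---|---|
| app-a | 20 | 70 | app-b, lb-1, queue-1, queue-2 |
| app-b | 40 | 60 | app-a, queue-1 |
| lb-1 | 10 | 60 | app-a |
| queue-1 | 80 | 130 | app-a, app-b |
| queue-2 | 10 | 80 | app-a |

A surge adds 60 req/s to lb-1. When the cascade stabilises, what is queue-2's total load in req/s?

Round 1 — lb-1 at 70 > 60. lb-1 crashes.
  lb-1 sheds 70 req/s to app-a: 70 each.
    app-a: 20+70 = 90 > 70
Round 2 — app-a crashes.
  app-a sheds 90 req/s to app-b, queue-1, queue-2: 30 each.
    app-b: 40+30 = 70 > 60
    queue-1: 80+30 = 110 ≤ 130
    queue-2: 10+30 = 40 ≤ 80
Round 3 — app-b crashes.
  app-b sheds 70 req/s to queue-1: 70 each.
    queue-1: 110+70 = 180 > 130
Round 4 — queue-1 crashes.
  queue-1 sheds 180 req/s: no online neighbours, lost.
No further crashes.

40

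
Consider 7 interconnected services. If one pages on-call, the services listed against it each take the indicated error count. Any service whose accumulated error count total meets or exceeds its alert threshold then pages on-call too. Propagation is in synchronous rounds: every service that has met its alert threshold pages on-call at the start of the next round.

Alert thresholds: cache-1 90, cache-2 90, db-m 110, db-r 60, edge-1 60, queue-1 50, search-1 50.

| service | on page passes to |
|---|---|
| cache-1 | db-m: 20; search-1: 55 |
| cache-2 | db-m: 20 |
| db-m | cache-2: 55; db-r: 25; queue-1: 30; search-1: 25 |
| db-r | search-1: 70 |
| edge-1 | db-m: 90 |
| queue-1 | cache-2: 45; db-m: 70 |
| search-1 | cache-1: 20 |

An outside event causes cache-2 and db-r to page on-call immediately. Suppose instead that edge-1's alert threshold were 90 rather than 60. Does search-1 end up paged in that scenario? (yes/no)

yes

With edge-1's alert threshold at 90:
Round 1 — cache-2, db-r page on-call (initial).
  db-m: +20 → 20 < 110
  search-1: +70 → 70 ≥ 50
Round 2 — search-1 pages on-call.
  cache-1: +20 → 20 < 90
No further pages.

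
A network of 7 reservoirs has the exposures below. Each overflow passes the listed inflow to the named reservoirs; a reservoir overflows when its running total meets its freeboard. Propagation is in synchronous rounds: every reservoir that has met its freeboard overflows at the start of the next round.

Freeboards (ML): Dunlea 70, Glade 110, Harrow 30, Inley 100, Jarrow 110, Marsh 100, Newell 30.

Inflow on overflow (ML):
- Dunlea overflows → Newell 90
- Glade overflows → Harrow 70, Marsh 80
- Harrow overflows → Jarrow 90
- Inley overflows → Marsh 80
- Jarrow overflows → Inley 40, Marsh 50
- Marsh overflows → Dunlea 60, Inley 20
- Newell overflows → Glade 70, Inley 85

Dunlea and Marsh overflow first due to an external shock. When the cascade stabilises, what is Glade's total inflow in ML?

Round 1 — Dunlea, Marsh overflow (initial).
  Inley: +20 → 20 < 100
  Newell: +90 → 90 ≥ 30
Round 2 — Newell overflows.
  Glade: +70 → 70 < 110
  Inley: +85 → 105 ≥ 100
Round 3 — Inley overflows.
No further overflows.

70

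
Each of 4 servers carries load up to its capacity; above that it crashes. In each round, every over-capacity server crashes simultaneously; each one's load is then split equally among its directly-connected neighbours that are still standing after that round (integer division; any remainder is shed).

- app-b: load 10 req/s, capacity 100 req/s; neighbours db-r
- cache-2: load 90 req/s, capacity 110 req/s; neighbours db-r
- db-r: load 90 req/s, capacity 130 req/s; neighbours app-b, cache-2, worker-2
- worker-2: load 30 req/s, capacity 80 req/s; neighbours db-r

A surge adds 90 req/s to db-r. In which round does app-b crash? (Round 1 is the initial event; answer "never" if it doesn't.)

never

Round 1 — db-r at 180 > 130. db-r crashes.
  db-r sheds 180 req/s to app-b, cache-2, worker-2: 60 each.
    app-b: 10+60 = 70 ≤ 100
    cache-2: 90+60 = 150 > 110
    worker-2: 30+60 = 90 > 80
Round 2 — cache-2, worker-2 crash.
  cache-2 sheds 150 req/s: no online neighbours, lost.
  worker-2 sheds 90 req/s: no online neighbours, lost.
No further crashes.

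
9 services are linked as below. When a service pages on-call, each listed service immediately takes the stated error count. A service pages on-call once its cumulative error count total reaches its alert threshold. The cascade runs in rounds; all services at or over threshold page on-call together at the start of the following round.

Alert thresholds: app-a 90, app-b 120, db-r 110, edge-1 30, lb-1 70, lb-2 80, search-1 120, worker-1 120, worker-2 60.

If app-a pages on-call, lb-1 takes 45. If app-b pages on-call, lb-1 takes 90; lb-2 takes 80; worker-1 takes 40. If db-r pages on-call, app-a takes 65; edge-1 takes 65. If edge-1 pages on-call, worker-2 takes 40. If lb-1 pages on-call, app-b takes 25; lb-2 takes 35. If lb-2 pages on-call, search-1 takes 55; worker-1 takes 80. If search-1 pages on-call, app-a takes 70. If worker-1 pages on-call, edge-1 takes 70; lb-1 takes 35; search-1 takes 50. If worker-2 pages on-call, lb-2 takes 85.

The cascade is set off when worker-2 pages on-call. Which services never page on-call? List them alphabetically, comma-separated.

Round 1 — worker-2 pages on-call (initial).
  lb-2: +85 → 85 ≥ 80
Round 2 — lb-2 pages on-call.
  search-1: +55 → 55 < 120
  worker-1: +80 → 80 < 120
No further pages.

app-a, app-b, db-r, edge-1, lb-1, search-1, worker-1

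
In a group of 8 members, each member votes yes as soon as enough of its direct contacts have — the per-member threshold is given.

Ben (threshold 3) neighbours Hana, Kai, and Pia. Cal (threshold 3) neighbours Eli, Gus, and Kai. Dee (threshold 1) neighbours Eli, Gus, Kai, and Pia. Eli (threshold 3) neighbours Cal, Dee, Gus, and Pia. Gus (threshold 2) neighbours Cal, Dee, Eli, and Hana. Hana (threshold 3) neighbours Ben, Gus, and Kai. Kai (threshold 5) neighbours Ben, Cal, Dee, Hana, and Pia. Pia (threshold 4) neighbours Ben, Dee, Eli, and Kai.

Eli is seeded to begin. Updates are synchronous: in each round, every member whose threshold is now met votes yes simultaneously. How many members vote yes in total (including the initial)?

Round 1 — Eli votes yes (initial).
Round 2 — checking thresholds:
  Cal: 1 of 3 neighbours < 3, not yet.
  Dee: 1 of 4 neighbours ≥ 1, votes yes.
  Gus: 1 of 4 neighbours < 2, not yet.
  Pia: 1 of 4 neighbours < 4, not yet.
Round 3 — checking thresholds:
  Cal: 1 of 3 neighbours < 3, not yet.
  Gus: 2 of 4 neighbours ≥ 2, votes yes.
  Kai: 1 of 5 neighbours < 5, not yet.
  Pia: 2 of 4 neighbours < 4, not yet.
Round 4 — no new yes votes; cascade stops.

3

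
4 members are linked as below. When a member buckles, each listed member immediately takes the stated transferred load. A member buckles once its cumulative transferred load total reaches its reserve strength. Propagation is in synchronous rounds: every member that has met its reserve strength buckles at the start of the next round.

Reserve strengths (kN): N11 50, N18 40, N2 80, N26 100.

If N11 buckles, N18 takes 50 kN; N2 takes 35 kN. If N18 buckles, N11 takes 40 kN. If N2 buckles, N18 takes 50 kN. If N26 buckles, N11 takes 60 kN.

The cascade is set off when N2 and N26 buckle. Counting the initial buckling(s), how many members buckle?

Round 1 — N2, N26 buckle (initial).
  N11: +60 → 60 ≥ 50
  N18: +50 → 50 ≥ 40
Round 2 — N11, N18 buckle.
No further bucklings.

4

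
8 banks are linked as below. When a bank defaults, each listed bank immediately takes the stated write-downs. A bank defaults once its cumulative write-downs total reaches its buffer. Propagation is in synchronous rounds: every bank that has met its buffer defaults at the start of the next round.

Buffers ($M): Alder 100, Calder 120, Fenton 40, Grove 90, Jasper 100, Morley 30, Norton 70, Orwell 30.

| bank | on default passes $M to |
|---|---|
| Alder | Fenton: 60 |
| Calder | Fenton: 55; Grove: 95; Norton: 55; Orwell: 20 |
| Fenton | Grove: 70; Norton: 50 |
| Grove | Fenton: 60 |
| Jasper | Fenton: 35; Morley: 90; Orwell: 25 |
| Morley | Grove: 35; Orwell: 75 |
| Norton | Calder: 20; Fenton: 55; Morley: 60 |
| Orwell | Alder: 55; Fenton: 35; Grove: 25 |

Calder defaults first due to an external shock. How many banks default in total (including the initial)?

6

Round 1 — Calder defaults (initial).
  Fenton: +55 → 55 ≥ 40
  Grove: +95 → 95 ≥ 90
  Norton: +55 → 55 < 70
  Orwell: +20 → 20 < 30
Round 2 — Fenton, Grove default.
  Norton: +50 → 105 ≥ 70
Round 3 — Norton defaults.
  Morley: +60 → 60 ≥ 30
Round 4 — Morley defaults.
  Orwell: +75 → 95 ≥ 30
Round 5 — Orwell defaults.
  Alder: +55 → 55 < 100
No further defaults.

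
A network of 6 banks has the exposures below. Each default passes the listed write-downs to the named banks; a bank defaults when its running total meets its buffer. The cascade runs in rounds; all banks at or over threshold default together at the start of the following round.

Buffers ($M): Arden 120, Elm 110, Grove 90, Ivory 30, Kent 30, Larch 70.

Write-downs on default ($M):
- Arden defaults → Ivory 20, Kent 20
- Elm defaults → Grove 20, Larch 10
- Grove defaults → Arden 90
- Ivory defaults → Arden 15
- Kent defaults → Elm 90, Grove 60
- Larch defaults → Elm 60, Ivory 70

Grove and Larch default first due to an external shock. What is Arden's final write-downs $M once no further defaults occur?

Round 1 — Grove, Larch default (initial).
  Arden: +90 → 90 < 120
  Elm: +60 → 60 < 110
  Ivory: +70 → 70 ≥ 30
Round 2 — Ivory defaults.
  Arden: +15 → 105 < 120
No further defaults.

105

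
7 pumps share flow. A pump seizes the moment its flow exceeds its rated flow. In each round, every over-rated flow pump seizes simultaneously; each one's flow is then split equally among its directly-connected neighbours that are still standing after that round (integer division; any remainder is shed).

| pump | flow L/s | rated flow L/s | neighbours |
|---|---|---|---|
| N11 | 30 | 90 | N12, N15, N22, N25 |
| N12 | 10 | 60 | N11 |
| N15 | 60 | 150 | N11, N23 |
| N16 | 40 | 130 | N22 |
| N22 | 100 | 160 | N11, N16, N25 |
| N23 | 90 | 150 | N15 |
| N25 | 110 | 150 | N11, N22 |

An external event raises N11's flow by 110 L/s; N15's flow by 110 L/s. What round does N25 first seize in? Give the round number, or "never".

2

Round 1 — N11 at 140 > 90; N15 at 170 > 150. N11, N15 seize.
  N11 sheds 140 L/s to N12, N22, N25: 46 each (2 lost).
    N12: 10+46 = 56 ≤ 60
    N22: 100+46 = 146 ≤ 160
    N25: 110+46 = 156 > 150
  N15 sheds 170 L/s to N23: 170 each.
    N23: 90+170 = 260 > 150
Round 2 — N23, N25 seize.
  N23 sheds 260 L/s: no online neighbours, lost.
  N25 sheds 156 L/s to N22: 156 each.
    N22: 146+156 = 302 > 160
Round 3 — N22 seizes.
  N22 sheds 302 L/s to N16: 302 each.
    N16: 40+302 = 342 > 130
Round 4 — N16 seizes.
  N16 sheds 342 L/s: no online neighbours, lost.
No further seizures.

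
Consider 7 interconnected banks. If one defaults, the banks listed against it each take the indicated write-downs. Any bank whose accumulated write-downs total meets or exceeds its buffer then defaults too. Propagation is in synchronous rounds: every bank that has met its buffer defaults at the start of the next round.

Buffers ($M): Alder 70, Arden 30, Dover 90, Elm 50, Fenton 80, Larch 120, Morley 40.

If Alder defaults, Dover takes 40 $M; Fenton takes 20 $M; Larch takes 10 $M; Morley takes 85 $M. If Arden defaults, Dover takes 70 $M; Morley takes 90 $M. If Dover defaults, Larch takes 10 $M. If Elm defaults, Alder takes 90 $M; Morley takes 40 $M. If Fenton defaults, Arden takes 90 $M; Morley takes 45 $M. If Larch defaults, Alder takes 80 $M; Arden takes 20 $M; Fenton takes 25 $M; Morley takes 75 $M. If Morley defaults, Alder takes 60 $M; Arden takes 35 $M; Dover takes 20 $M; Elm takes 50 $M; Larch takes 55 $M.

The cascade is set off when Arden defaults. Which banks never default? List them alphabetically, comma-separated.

Round 1 — Arden defaults (initial).
  Dover: +70 → 70 < 90
  Morley: +90 → 90 ≥ 40
Round 2 — Morley defaults.
  Alder: +60 → 60 < 70
  Dover: +20 → 90 ≥ 90
  Elm: +50 → 50 ≥ 50
  Larch: +55 → 55 < 120
Round 3 — Dover, Elm default.
  Alder: +90 → 150 ≥ 70
  Larch: +10 → 65 < 120
Round 4 — Alder defaults.
  Fenton: +20 → 20 < 80
  Larch: +10 → 75 < 120
No further defaults.

Fenton, Larch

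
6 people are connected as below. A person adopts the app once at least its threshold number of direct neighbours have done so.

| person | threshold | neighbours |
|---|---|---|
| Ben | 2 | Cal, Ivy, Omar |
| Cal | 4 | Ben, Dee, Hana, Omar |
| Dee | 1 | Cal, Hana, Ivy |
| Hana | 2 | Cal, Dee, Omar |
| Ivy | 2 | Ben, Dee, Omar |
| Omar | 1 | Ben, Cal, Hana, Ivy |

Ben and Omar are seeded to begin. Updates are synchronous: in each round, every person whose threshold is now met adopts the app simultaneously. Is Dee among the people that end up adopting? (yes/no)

yes

Round 1 — Ben, Omar adopt the app (initial).
Round 2 — checking thresholds:
  Cal: 2 of 4 neighbours < 4, not yet.
  Hana: 1 of 3 neighbours < 2, not yet.
  Ivy: 2 of 3 neighbours ≥ 2, adopts the app.
Round 3 — checking thresholds:
  Cal: 2 of 4 neighbours < 4, not yet.
  Dee: 1 of 3 neighbours ≥ 1, adopts the app.
  Hana: 1 of 3 neighbours < 2, not yet.
Round 4 — checking thresholds:
  Cal: 3 of 4 neighbours < 4, not yet.
  Hana: 2 of 3 neighbours ≥ 2, adopts the app.
Round 5 — checking thresholds:
  Cal: 4 of 4 neighbours ≥ 4, adopts the app.
Round 6 — no new adoptions; cascade stops.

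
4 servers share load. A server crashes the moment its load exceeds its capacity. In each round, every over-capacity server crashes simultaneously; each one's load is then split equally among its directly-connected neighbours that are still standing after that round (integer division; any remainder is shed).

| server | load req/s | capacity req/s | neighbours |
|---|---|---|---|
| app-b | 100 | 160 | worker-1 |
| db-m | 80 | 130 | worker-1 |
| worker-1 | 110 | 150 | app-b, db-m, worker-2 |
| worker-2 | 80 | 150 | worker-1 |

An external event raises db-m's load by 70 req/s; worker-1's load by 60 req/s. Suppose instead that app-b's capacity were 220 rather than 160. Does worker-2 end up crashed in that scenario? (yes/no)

yes

With app-b's capacity at 220:
Round 1 — db-m at 150 > 130; worker-1 at 170 > 150. db-m, worker-1 crash.
  db-m sheds 150 req/s: no online neighbours, lost.
  worker-1 sheds 170 req/s to app-b, worker-2: 85 each.
    app-b: 100+85 = 185 ≤ 220
    worker-2: 80+85 = 165 > 150
Round 2 — worker-2 crashes.
  worker-2 sheds 165 req/s: no online neighbours, lost.
No further crashes.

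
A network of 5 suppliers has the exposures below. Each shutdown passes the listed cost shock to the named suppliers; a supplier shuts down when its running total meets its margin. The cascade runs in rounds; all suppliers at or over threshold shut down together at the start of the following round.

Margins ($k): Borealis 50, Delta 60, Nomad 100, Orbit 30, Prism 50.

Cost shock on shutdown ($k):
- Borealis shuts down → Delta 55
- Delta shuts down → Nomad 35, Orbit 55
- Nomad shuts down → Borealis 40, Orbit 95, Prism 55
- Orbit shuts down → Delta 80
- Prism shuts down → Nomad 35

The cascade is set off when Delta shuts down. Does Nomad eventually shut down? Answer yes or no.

Round 1 — Delta shuts down (initial).
  Nomad: +35 → 35 < 100
  Orbit: +55 → 55 ≥ 30
Round 2 — Orbit shuts down.
No further shutdowns.

no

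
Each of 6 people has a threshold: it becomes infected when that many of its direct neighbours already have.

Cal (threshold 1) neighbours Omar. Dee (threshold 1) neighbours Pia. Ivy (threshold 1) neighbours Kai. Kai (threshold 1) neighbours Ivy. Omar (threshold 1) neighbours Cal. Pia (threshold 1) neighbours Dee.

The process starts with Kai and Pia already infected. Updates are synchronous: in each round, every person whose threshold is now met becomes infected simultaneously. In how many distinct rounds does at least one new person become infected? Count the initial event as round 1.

2

Round 1 — Kai, Pia become infected (initial).
Round 2 — checking thresholds:
  Dee: 1 of 1 neighbours ≥ 1, becomes infected.
  Ivy: 1 of 1 neighbours ≥ 1, becomes infected.
Round 3 — no new infections; cascade stops.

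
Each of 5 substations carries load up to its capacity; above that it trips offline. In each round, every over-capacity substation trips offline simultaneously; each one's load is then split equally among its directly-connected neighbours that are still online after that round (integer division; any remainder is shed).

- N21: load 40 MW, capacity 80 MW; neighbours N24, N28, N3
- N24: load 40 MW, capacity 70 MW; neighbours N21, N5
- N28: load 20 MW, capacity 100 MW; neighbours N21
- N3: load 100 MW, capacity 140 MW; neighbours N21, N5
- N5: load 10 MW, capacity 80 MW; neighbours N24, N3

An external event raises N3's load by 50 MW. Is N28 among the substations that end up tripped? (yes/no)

Round 1 — N3 at 150 > 140. N3 trips offline.
  N3 sheds 150 MW to N21, N5: 75 each.
    N21: 40+75 = 115 > 80
    N5: 10+75 = 85 > 80
Round 2 — N21, N5 trip offline.
  N21 sheds 115 MW to N24, N28: 57 each (1 lost).
    N24: 40+57 = 97 > 70
    N28: 20+57 = 77 ≤ 100
  N5 sheds 85 MW to N24: 85 each.
    N24: 97+85 = 182 > 70
Round 3 — N24 trips offline.
  N24 sheds 182 MW: no online neighbours, lost.
No further trips.

no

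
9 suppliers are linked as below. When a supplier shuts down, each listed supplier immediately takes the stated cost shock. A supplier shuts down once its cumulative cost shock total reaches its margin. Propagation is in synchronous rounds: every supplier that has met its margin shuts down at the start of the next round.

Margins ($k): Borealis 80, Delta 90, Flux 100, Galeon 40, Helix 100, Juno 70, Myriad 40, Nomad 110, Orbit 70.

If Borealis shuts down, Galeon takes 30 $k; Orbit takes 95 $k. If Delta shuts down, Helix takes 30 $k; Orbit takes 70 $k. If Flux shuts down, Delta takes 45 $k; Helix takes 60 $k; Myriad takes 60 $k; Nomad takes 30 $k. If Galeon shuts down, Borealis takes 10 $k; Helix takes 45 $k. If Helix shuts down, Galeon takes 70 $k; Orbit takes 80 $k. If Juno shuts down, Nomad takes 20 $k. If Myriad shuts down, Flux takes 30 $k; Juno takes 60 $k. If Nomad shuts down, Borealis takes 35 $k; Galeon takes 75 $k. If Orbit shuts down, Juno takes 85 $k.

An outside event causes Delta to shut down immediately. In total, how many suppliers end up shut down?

3

Round 1 — Delta shuts down (initial).
  Helix: +30 → 30 < 100
  Orbit: +70 → 70 ≥ 70
Round 2 — Orbit shuts down.
  Juno: +85 → 85 ≥ 70
Round 3 — Juno shuts down.
  Nomad: +20 → 20 < 110
No further shutdowns.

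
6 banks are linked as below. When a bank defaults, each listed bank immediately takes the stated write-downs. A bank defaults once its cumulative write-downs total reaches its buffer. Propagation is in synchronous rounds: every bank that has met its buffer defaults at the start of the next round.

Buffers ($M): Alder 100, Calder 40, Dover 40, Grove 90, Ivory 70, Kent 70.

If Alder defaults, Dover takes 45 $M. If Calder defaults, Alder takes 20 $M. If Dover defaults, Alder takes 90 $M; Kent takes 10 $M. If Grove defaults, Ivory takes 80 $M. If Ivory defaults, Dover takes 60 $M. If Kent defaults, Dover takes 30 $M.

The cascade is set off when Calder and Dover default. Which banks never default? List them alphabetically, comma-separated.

Grove, Ivory, Kent

Round 1 — Calder, Dover default (initial).
  Alder: +20+90 → 110 ≥ 100
  Kent: +10 → 10 < 70
Round 2 — Alder defaults.
No further defaults.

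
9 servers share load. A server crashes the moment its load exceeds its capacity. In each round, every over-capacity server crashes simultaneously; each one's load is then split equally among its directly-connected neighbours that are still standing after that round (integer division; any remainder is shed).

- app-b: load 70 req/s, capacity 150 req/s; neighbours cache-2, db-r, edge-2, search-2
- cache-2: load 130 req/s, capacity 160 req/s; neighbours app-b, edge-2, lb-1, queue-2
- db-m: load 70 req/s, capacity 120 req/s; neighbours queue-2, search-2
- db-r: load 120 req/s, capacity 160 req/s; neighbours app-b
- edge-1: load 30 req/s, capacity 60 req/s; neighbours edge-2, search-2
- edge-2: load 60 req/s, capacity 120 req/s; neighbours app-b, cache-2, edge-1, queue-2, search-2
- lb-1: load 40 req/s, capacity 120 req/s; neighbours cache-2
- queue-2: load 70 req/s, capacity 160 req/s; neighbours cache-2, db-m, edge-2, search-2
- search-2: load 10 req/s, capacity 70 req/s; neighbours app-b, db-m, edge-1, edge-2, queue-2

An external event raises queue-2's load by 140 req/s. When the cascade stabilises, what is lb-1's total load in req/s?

100

Round 1 — queue-2 at 210 > 160. queue-2 crashes.
  queue-2 sheds 210 req/s to cache-2, db-m, edge-2, search-2: 52 each (2 lost).
    cache-2: 130+52 = 182 > 160
    db-m: 70+52 = 122 > 120
    edge-2: 60+52 = 112 ≤ 120
    search-2: 10+52 = 62 ≤ 70
Round 2 — cache-2, db-m crash.
  cache-2 sheds 182 req/s to app-b, edge-2, lb-1: 60 each (2 lost).
    app-b: 70+60 = 130 ≤ 150
    edge-2: 112+60 = 172 > 120
    lb-1: 40+60 = 100 ≤ 120
  db-m sheds 122 req/s to search-2: 122 each.
    search-2: 62+122 = 184 > 70
Round 3 — edge-2, search-2 crash.
  edge-2 sheds 172 req/s to app-b, edge-1: 86 each.
    app-b: 130+86 = 216 > 150
    edge-1: 30+86 = 116 > 60
  search-2 sheds 184 req/s to app-b, edge-1: 92 each.
    app-b: 216+92 = 308 > 150
    edge-1: 116+92 = 208 > 60
Round 4 — app-b, edge-1 crash.
  app-b sheds 308 req/s to db-r: 308 each.
    db-r: 120+308 = 428 > 160
  edge-1 sheds 208 req/s: no online neighbours, lost.
Round 5 — db-r crashes.
  db-r sheds 428 req/s: no online neighbours, lost.
No further crashes.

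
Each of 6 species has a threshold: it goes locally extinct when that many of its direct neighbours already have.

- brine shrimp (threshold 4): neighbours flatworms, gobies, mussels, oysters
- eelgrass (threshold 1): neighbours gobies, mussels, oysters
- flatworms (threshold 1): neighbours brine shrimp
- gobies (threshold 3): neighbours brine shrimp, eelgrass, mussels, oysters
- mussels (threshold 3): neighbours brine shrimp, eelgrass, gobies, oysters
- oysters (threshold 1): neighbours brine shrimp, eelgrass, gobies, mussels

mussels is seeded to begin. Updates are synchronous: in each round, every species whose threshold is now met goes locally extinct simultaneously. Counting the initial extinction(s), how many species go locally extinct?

4

Round 1 — mussels goes locally extinct (initial).
Round 2 — checking thresholds:
  brine shrimp: 1 of 4 neighbours < 4, below threshold.
  eelgrass: 1 of 3 neighbours ≥ 1, goes locally extinct.
  gobies: 1 of 4 neighbours < 3, below threshold.
  oysters: 1 of 4 neighbours ≥ 1, goes locally extinct.
Round 3 — checking thresholds:
  brine shrimp: 2 of 4 neighbours < 4, below threshold.
  gobies: 3 of 4 neighbours ≥ 3, goes locally extinct.
Round 4 — no new extinctions; cascade stops.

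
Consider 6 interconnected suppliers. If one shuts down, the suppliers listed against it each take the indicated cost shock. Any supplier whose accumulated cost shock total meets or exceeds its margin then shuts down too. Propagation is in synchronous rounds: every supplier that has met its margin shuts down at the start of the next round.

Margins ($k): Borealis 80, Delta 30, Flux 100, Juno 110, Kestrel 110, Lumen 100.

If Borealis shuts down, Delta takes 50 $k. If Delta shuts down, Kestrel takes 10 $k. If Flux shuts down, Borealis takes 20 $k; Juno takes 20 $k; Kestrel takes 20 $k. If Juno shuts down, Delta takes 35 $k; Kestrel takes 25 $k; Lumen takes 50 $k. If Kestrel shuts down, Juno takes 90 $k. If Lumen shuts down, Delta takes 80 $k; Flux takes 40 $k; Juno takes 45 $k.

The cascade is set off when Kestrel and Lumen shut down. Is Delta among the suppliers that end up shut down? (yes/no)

Round 1 — Kestrel, Lumen shut down (initial).
  Delta: +80 → 80 ≥ 30
  Flux: +40 → 40 < 100
  Juno: +90+45 → 135 ≥ 110
Round 2 — Delta, Juno shut down.
No further shutdowns.

yes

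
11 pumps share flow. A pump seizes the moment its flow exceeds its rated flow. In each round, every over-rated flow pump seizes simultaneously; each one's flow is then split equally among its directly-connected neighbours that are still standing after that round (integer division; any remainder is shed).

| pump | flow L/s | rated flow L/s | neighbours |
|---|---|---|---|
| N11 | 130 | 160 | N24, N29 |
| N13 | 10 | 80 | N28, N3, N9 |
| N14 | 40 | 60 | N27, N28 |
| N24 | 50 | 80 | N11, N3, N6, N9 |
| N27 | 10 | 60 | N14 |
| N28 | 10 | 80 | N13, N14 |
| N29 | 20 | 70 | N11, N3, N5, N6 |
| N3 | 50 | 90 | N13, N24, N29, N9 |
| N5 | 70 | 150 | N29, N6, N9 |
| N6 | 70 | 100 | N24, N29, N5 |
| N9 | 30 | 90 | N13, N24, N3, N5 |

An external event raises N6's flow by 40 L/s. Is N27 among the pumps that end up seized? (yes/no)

Round 1 — N6 at 110 > 100. N6 seizes.
  N6 sheds 110 L/s to N24, N29, N5: 36 each (2 lost).
    N24: 50+36 = 86 > 80
    N29: 20+36 = 56 ≤ 70
    N5: 70+36 = 106 ≤ 150
Round 2 — N24 seizes.
  N24 sheds 86 L/s to N11, N3, N9: 28 each (2 lost).
    N11: 130+28 = 158 ≤ 160
    N3: 50+28 = 78 ≤ 90
    N9: 30+28 = 58 ≤ 90
No further seizures.

no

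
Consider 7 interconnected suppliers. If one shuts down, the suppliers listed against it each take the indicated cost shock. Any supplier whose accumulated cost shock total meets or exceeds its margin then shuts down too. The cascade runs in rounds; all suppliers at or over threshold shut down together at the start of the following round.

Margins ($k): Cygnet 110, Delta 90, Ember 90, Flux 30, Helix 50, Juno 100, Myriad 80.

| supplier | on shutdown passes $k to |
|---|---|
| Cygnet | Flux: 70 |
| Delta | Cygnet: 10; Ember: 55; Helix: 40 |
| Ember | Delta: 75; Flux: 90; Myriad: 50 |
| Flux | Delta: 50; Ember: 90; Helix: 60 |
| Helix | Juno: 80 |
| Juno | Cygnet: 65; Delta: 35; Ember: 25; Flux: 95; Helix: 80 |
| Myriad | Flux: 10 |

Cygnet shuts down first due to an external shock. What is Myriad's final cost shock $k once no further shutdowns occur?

Round 1 — Cygnet shuts down (initial).
  Flux: +70 → 70 ≥ 30
Round 2 — Flux shuts down.
  Delta: +50 → 50 < 90
  Ember: +90 → 90 ≥ 90
  Helix: +60 → 60 ≥ 50
Round 3 — Ember, Helix shut down.
  Delta: +75 → 125 ≥ 90
  Juno: +80 → 80 < 100
  Myriad: +50 → 50 < 80
Round 4 — Delta shuts down.
No further shutdowns.

50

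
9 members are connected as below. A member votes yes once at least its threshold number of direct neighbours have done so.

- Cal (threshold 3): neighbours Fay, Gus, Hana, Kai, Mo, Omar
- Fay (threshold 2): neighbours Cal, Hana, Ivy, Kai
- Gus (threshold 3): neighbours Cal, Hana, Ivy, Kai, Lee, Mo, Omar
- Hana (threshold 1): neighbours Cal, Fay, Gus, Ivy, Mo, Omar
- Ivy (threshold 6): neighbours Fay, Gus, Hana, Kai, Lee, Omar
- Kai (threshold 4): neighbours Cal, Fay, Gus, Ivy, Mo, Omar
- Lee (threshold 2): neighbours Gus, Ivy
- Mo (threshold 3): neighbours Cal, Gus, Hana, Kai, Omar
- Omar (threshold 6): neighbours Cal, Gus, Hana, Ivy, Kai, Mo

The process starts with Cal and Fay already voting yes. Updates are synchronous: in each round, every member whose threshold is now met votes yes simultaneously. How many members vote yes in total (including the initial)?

Round 1 — Cal, Fay vote yes (initial).
Round 2 — checking thresholds:
  Gus: 1 of 7 neighbours < 3, below threshold.
  Hana: 2 of 6 neighbours ≥ 1, votes yes.
  Ivy: 1 of 6 neighbours < 6, below threshold.
  Kai: 2 of 6 neighbours < 4, below threshold.
  Mo: 1 of 5 neighbours < 3, below threshold.
  Omar: 1 of 6 neighbours < 6, below threshold.
Round 3 — no new yes votes; cascade stops.

3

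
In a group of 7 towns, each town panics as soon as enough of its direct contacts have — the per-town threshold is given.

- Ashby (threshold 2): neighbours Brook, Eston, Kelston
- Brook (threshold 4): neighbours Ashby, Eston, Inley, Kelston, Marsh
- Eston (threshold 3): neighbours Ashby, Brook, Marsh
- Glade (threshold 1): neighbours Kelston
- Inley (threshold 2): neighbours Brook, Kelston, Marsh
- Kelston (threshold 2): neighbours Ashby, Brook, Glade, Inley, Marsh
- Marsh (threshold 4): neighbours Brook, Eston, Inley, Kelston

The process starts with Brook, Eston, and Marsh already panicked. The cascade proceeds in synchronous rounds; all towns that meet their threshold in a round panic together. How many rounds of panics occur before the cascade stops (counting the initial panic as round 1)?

3

Round 1 — Brook, Eston, Marsh panic (initial).
Round 2 — checking thresholds:
  Ashby: 2 of 3 neighbours ≥ 2, panics.
  Inley: 2 of 3 neighbours ≥ 2, panics.
  Kelston: 2 of 5 neighbours ≥ 2, panics.
Round 3 — checking thresholds:
  Glade: 1 of 1 neighbours ≥ 1, panics.
Round 4 — no new panics; cascade stops.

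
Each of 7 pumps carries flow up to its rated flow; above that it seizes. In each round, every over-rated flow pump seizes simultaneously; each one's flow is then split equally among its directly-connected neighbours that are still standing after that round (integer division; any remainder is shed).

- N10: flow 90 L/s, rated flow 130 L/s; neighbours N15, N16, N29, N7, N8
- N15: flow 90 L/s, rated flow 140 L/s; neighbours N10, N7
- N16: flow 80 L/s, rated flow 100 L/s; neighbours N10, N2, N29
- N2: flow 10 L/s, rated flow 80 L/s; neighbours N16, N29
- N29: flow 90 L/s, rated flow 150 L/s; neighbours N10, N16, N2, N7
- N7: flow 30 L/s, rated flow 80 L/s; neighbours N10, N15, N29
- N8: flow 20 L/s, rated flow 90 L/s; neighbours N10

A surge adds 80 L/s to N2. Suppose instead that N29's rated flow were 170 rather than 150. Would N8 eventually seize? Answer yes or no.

no

With N29's rated flow at 170:
Round 1 — N2 at 90 > 80. N2 seizes.
  N2 sheds 90 L/s to N16, N29: 45 each.
    N16: 80+45 = 125 > 100
    N29: 90+45 = 135 ≤ 170
Round 2 — N16 seizes.
  N16 sheds 125 L/s to N10, N29: 62 each (1 lost).
    N10: 90+62 = 152 > 130
    N29: 135+62 = 197 > 170
Round 3 — N10, N29 seize.
  N10 sheds 152 L/s to N15, N7, N8: 50 each (2 lost).
    N15: 90+50 = 140 ≤ 140
    N7: 30+50 = 80 ≤ 80
    N8: 20+50 = 70 ≤ 90
  N29 sheds 197 L/s to N7: 197 each.
    N7: 80+197 = 277 > 80
Round 4 — N7 seizes.
  N7 sheds 277 L/s to N15: 277 each.
    N15: 140+277 = 417 > 140
Round 5 — N15 seizes.
  N15 sheds 417 L/s: no online neighbours, lost.
No further seizures.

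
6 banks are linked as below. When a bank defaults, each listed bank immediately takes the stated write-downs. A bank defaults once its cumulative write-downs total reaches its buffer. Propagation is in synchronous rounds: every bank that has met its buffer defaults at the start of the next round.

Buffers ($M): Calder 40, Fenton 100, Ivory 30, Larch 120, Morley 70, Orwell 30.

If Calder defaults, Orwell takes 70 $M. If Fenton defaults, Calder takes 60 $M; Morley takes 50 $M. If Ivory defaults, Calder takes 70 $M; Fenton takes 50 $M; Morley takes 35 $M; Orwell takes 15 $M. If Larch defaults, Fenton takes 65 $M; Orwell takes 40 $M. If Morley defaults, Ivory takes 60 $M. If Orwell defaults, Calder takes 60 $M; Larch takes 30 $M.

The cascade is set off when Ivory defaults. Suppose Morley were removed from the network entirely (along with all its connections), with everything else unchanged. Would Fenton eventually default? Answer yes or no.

no

With Morley removed:
Round 1 — Ivory defaults (initial).
  Calder: +70 → 70 ≥ 40
  Fenton: +50 → 50 < 100
  Orwell: +15 → 15 < 30
Round 2 — Calder defaults.
  Orwell: +70 → 85 ≥ 30
Round 3 — Orwell defaults.
  Larch: +30 → 30 < 120
No further defaults.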